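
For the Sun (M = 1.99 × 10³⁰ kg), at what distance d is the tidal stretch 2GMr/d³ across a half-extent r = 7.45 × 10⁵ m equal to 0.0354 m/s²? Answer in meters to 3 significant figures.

1.77 × 10⁹ m

2GMr/d³ = a_tidal  ⇒  d = (2GMr / a_tidal)^(1/3)
d = (2 × 6.674×10⁻¹¹ × (1.99 × 10³⁰) × (7.45 × 10⁵) / (0.0354))^(1/3)
  = 1.77 × 10⁹ m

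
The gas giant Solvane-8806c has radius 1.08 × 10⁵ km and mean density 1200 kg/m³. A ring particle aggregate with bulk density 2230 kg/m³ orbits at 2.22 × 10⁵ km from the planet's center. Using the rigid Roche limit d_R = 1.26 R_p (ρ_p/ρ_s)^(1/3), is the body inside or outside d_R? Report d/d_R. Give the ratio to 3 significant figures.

outside; d/d_R ≈ 2.01

d_R = 1.26 × (1.08 × 10⁵ km) × (1200/2230)^(1/3) = 1.107 × 10⁵ km
d/d_R = (2.22 × 10⁵) / (1.107 × 10⁵) = 2.01
Since d/d_R > 1, the body is outside the Roche limit.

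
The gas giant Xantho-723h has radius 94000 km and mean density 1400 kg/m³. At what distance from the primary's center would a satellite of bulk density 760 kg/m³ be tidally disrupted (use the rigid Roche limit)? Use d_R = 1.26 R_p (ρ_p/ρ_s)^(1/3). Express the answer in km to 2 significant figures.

d_R = 1.26 × 94000 km × (1400/760)^(1/3)
    = 1.5 × 10⁵ km

1.5 × 10⁵ km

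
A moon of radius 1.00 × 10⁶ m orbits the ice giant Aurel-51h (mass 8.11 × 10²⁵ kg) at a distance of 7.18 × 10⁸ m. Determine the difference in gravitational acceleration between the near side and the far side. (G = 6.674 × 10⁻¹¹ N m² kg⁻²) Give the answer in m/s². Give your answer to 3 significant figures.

5.85 × 10⁻⁵ m/s²

Δg = 4GMr/d³
   = 4 × (6.674 × 10⁻¹¹) × (8.11 × 10²⁵) × (1.00 × 10⁶) / (7.18 × 10⁸)³
   = 5.85 × 10⁻⁵ m/s²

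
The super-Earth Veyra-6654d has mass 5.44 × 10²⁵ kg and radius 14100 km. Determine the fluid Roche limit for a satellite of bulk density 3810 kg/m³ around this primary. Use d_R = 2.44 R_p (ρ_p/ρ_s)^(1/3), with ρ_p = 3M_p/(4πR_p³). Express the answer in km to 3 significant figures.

36700 km

ρ_p = 3M_p/(4πR_p³) = 3 × (5.44 × 10²⁵) / (4π × (1.41 × 10⁷ m)³) = 4630 kg/m³
d_R = 2.44 × 14100 km × (4630/3810)^(1/3)
    = 36700 km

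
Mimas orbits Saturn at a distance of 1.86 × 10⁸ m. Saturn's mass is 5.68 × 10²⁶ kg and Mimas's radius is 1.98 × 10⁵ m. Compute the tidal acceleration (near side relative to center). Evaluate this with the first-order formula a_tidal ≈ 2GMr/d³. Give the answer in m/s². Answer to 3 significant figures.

2.33 × 10⁻³ m/s²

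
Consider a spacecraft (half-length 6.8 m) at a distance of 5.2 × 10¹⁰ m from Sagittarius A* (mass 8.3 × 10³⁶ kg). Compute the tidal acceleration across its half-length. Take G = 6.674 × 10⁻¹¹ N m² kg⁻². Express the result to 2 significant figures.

5.4 × 10⁻⁵ m/s²

Δg = 2GMr/d³
   = 2 × (6.674 × 10⁻¹¹) × (8.3 × 10³⁶) × (6.8) / (5.2 × 10¹⁰)³
   = 5.4 × 10⁻⁵ m/s²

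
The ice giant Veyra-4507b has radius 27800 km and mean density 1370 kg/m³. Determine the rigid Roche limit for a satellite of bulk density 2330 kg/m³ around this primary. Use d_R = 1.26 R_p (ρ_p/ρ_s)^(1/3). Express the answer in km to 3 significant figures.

29300 km

d_R = 1.26 × 27800 km × (1370/2330)^(1/3)
    = 29300 km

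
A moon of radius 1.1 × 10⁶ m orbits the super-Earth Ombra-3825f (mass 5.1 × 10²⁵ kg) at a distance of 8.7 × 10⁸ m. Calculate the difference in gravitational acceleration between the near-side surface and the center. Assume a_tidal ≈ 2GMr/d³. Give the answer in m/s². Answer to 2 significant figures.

1.1 × 10⁻⁵ m/s²

Δg = 2GMr/d³
   = 2 × (6.674 × 10⁻¹¹) × (5.1 × 10²⁵) × (1.1 × 10⁶) / (8.7 × 10⁸)³
   = 1.1 × 10⁻⁵ m/s²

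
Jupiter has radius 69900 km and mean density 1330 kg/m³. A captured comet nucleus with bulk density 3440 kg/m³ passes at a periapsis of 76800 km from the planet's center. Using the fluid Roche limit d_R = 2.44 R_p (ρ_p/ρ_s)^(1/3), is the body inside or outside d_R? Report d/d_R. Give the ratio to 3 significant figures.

inside; d/d_R ≈ 0.618

d_R = 2.44 × (69900 km) × (1330/3440)^(1/3) = 1.243 × 10⁵ km
d/d_R = (76800) / (1.243 × 10⁵) = 0.618
Since d/d_R < 1, the body is inside the Roche limit.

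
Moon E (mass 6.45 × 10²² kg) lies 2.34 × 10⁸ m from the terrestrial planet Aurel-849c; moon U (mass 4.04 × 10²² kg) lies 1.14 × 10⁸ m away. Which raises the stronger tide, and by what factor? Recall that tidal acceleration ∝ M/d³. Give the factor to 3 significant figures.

Moon U, by a factor of ≈ 5.42

Tidal acceleration ∝ M/d³, so compare M/d³ for each.
Moon E: (6.45 × 10²²) / (2.34 × 10⁸)³ = 5.034 × 10⁻³
Moon U: (4.04 × 10²²) / (1.14 × 10⁸)³ = 2.727 × 10⁻²
Ratio (larger/smaller) = 5.42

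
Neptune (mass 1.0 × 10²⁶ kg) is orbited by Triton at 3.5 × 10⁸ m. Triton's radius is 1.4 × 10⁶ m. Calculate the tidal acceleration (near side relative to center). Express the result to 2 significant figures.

Since r ≪ d, expand the inverse-square field across one radius to get the leading 2GMr/d³ term.
Δa = 2GMr/d³
   = 2 × (6.674 × 10⁻¹¹) × (1.0 × 10²⁶) × (1.4 × 10⁶) / (3.5 × 10⁸)³
   = 4.4 × 10⁻⁴ m/s²

4.4 × 10⁻⁴ m/s²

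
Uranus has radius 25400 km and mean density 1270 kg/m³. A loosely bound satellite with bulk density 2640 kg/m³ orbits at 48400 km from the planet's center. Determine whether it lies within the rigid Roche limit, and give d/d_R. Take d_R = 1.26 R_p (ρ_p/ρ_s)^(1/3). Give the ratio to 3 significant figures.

d_R = 1.26 × (25400 km) × (1270/2640)^(1/3) = 25080 km
d/d_R = (48400) / (25080) = 1.93
Since d/d_R > 1, the body is outside the Roche limit.

outside; d/d_R ≈ 1.93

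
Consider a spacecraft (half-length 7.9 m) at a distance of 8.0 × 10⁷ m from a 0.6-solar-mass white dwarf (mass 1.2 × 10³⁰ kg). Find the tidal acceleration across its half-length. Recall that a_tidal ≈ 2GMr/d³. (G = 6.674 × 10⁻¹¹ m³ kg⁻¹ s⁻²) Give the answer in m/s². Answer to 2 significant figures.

2.5 × 10⁻³ m/s²

Δa = 2GMr/d³
   = 2 × (6.674 × 10⁻¹¹) × (1.2 × 10³⁰) × (7.9) / (8.0 × 10⁷)³
   = 2.5 × 10⁻³ m/s²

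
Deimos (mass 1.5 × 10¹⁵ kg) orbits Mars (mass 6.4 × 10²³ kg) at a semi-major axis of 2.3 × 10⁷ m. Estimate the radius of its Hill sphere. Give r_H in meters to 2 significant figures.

2.1 × 10⁴ m

r_H ≈ a (m/3M)^(1/3)
    = (2.3 × 10⁷) × (1.5 × 10¹⁵ / (3 × 6.4 × 10²³))^(1/3)
    = 2.1 × 10⁴ m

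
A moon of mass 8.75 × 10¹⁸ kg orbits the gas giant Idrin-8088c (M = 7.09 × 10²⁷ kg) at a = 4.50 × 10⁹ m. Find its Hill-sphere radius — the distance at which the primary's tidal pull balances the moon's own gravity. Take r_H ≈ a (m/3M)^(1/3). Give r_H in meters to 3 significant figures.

3.35 × 10⁶ m

r_H ≈ a (m/3M)^(1/3)
    = (4.50 × 10⁹) × (8.75 × 10¹⁸ / (3 × 7.09 × 10²⁷))^(1/3)
    = 3.35 × 10⁶ m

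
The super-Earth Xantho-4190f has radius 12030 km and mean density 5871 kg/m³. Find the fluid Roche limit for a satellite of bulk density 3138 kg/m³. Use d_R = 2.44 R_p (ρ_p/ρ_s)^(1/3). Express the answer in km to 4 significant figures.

d_R = 2.44 × 12030 km × (5871/3138)^(1/3)
    = 36170 km

36170 km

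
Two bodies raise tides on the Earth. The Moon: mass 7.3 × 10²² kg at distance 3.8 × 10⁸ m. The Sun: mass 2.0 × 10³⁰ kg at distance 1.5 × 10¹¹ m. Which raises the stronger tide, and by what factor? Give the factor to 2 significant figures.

Tidal stretch scales as M/d³; compute that for each body.
The Moon: (7.3 × 10²²) / (3.8 × 10⁸)³ = 1.330 × 10⁻³
The Sun: (2.0 × 10³⁰) / (1.5 × 10¹¹)³ = 5.926 × 10⁻⁴
Ratio (larger/smaller) = 2.2

The Moon, by a factor of ≈ 2.2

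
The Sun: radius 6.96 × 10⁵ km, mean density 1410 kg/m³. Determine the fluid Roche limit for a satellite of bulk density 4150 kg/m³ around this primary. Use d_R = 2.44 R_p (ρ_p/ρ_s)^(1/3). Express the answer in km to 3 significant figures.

1.19 × 10⁶ km

d_R = 2.44 × 6.96 × 10⁵ km × (1410/4150)^(1/3)
    = 1.19 × 10⁶ km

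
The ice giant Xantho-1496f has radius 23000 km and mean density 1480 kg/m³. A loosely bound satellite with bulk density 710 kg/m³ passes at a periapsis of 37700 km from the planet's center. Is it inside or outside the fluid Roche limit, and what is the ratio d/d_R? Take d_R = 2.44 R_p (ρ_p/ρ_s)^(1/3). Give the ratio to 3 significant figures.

d_R = 2.44 × (23000 km) × (1480/710)^(1/3) = 71690 km
d/d_R = (37700) / (71690) = 0.526
Since d/d_R < 1, the body is inside the Roche limit.

inside; d/d_R ≈ 0.526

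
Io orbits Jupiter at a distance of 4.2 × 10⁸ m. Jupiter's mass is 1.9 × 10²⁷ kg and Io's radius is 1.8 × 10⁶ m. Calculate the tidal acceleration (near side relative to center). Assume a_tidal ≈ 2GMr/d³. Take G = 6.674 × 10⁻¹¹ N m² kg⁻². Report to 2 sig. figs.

6.2 × 10⁻³ m/s²

Since r ≪ d, expand the inverse-square field across one radius to get the leading 2GMr/d³ term.
Δg = 2GMr/d³
   = 2 × (6.674 × 10⁻¹¹) × (1.9 × 10²⁷) × (1.8 × 10⁶) / (4.2 × 10⁸)³
   = 6.2 × 10⁻³ m/s²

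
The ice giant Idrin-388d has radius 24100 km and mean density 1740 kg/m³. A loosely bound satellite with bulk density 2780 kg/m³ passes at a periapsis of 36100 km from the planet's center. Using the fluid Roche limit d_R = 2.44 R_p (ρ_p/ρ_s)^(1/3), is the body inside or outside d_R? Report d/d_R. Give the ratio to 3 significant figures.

d_R = 2.44 × (24100 km) × (1740/2780)^(1/3) = 50300 km
d/d_R = (36100) / (50300) = 0.718
Since d/d_R < 1, the body is inside the Roche limit.

inside; d/d_R ≈ 0.718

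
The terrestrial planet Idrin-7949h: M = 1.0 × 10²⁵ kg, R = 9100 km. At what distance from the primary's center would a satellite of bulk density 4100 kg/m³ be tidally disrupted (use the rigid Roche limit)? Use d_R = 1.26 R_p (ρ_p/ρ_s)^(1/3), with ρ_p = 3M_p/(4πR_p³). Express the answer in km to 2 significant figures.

ρ_p = 3M_p/(4πR_p³) = 3 × (1.0 × 10²⁵) / (4π × (9.1 × 10⁶ m)³) = 3200 kg/m³
d_R = 1.26 × 9100 km × (3200/4100)^(1/3)
    = 11000 km

11000 km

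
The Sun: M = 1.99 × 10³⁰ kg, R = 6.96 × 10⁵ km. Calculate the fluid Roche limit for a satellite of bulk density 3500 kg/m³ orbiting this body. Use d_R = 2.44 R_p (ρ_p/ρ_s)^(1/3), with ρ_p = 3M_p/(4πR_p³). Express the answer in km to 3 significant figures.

1.25 × 10⁶ km

ρ_p = 3M_p/(4πR_p³) = 3 × (1.99 × 10³⁰) / (4π × (6.96 × 10⁸ m)³) = 1410 kg/m³
d_R = 2.44 × 6.96 × 10⁵ km × (1410/3500)^(1/3)
    = 1.25 × 10⁶ km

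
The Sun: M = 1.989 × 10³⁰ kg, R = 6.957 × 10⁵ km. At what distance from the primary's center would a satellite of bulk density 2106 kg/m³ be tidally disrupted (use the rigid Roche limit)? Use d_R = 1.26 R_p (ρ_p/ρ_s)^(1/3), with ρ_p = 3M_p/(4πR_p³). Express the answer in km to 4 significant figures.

7.669 × 10⁵ km

ρ_p = 3M_p/(4πR_p³) = 3 × (1.989 × 10³⁰) / (4π × (6.957 × 10⁸ m)³) = 1410 kg/m³
d_R = 1.26 × 6.957 × 10⁵ km × (1410/2106)^(1/3)
    = 7.669 × 10⁵ km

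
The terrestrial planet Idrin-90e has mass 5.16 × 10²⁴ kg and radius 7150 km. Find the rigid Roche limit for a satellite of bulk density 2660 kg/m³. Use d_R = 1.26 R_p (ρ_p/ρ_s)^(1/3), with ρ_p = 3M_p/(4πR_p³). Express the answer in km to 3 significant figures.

ρ_p = 3M_p/(4πR_p³) = 3 × (5.16 × 10²⁴) / (4π × (7.15 × 10⁶ m)³) = 3370 kg/m³
d_R = 1.26 × 7150 km × (3370/2660)^(1/3)
    = 9750 km

9750 km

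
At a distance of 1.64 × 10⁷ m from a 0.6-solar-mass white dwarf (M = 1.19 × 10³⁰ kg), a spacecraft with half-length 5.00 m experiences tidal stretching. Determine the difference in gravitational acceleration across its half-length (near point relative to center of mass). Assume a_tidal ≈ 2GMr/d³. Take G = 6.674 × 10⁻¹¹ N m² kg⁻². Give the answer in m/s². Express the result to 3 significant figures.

1.80 × 10⁻¹ m/s²

Δg = 2GMr/d³
   = 2 × (6.674 × 10⁻¹¹) × (1.19 × 10³⁰) × (5.00) / (1.64 × 10⁷)³
   = 1.80 × 10⁻¹ m/s²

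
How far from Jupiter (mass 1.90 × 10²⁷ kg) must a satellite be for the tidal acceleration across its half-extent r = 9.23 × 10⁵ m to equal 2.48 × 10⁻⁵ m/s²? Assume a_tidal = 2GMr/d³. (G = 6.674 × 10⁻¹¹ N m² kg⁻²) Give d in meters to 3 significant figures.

2.11 × 10⁹ m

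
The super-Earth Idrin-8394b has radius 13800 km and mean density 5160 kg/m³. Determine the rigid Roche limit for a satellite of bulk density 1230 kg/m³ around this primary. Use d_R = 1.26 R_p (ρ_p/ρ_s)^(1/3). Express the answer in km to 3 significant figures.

28000 km

d_R = 1.26 × 13800 km × (5160/1230)^(1/3)
    = 28000 km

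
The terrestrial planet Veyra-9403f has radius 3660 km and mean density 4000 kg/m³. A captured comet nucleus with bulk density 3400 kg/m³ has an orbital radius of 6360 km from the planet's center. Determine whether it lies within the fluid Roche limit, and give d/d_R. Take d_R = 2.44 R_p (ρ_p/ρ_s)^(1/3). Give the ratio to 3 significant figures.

d_R = 2.44 × (3660 km) × (4000/3400)^(1/3) = 9428 km
d/d_R = (6360) / (9428) = 0.675
Since d/d_R < 1, the body is inside the Roche limit.

inside; d/d_R ≈ 0.675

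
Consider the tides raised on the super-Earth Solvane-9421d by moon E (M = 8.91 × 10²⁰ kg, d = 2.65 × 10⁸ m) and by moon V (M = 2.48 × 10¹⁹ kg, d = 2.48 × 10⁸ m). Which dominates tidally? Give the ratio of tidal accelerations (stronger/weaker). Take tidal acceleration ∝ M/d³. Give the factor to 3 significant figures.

The tide-raising term goes as M/d³ (the gradient of a 1/d² field).
Moon E: (8.91 × 10²⁰) / (2.65 × 10⁸)³ = 4.788 × 10⁻⁵
Moon V: (2.48 × 10¹⁹) / (2.48 × 10⁸)³ = 1.626 × 10⁻⁶
Ratio (larger/smaller) = 29.4

Moon E, by a factor of ≈ 29.4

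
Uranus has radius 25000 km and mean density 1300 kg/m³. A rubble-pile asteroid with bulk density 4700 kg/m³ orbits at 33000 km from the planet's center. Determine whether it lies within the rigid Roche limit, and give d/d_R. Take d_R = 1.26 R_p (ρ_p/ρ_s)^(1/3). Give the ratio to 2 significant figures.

d_R = 1.26 × (25000 km) × (1300/4700)^(1/3) = 20520 km
d/d_R = (33000) / (20520) = 1.6
Since d/d_R > 1, the body is outside the Roche limit.

outside; d/d_R ≈ 1.6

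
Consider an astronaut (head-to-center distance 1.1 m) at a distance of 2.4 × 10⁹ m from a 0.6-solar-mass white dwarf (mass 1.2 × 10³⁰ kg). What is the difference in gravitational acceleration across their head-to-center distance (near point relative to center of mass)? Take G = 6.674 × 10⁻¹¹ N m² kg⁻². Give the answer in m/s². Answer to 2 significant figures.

Δa = 2GMr/d³
   = 2 × (6.674 × 10⁻¹¹) × (1.2 × 10³⁰) × (1.1) / (2.4 × 10⁹)³
   = 1.3 × 10⁻⁸ m/s²

1.3 × 10⁻⁸ m/s²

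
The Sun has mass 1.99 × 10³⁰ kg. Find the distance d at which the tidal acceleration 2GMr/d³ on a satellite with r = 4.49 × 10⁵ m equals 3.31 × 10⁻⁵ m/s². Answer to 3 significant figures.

2GMr/d³ = a_tidal  ⇒  d = (2GMr / a_tidal)^(1/3)
d = (2 × 6.674×10⁻¹¹ × (1.99 × 10³⁰) × (4.49 × 10⁵) / (3.31 × 10⁻⁵))^(1/3)
  = 1.53 × 10¹⁰ m

1.53 × 10¹⁰ m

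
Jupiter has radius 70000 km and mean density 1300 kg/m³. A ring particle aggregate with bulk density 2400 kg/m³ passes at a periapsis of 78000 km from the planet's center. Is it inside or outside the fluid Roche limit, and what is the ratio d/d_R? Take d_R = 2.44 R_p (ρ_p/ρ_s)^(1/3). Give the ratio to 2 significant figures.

inside; d/d_R ≈ 0.56

d_R = 2.44 × (70000 km) × (1300/2400)^(1/3) = 1.392 × 10⁵ km
d/d_R = (78000) / (1.392 × 10⁵) = 0.56
Since d/d_R < 1, the body is inside the Roche limit.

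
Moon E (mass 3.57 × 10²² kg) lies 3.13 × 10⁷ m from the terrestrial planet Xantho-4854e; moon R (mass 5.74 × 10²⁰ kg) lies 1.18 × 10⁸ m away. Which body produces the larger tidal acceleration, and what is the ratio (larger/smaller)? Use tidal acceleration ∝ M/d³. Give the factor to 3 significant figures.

Compare M/d³ for the two perturbers:
Moon E: (3.57 × 10²²) / (3.13 × 10⁷)³ = 1.164
Moon R: (5.74 × 10²⁰) / (1.18 × 10⁸)³ = 3.494 × 10⁻⁴
Ratio (larger/smaller) = 3330

Moon E, by a factor of ≈ 3330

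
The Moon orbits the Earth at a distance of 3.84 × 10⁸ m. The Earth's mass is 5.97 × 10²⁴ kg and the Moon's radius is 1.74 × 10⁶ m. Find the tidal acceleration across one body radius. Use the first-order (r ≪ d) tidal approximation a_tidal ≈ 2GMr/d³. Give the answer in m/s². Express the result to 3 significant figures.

2.45 × 10⁻⁵ m/s²

Δg = 2GMr/d³
   = 2 × (6.674 × 10⁻¹¹) × (5.97 × 10²⁴) × (1.74 × 10⁶) / (3.84 × 10⁸)³
   = 2.45 × 10⁻⁵ m/s²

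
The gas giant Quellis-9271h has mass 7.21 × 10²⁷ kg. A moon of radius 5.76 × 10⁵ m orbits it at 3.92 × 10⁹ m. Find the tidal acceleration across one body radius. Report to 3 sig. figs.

Differencing GM/(d−r)² and GM/d² to first order in r/d gives 2GMr/d³.
Δa = 2GMr/d³
   = 2 × (6.674 × 10⁻¹¹) × (7.21 × 10²⁷) × (5.76 × 10⁵) / (3.92 × 10⁹)³
   = 9.20 × 10⁻⁶ m/s²

9.20 × 10⁻⁶ m/s²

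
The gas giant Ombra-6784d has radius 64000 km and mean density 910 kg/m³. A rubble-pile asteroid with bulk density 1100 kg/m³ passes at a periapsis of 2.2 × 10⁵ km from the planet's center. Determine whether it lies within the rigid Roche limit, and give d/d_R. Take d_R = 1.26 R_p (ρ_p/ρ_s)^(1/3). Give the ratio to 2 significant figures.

d_R = 1.26 × (64000 km) × (910/1100)^(1/3) = 75700 km
d/d_R = (2.2 × 10⁵) / (75700) = 2.9
Since d/d_R > 1, the body is outside the Roche limit.

outside; d/d_R ≈ 2.9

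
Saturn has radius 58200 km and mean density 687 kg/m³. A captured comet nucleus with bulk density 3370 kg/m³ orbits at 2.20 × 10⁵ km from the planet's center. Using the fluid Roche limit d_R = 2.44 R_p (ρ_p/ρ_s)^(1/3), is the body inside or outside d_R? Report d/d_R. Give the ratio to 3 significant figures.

outside; d/d_R ≈ 2.63

d_R = 2.44 × (58200 km) × (687/3370)^(1/3) = 83580 km
d/d_R = (2.20 × 10⁵) / (83580) = 2.63
Since d/d_R > 1, the body is outside the Roche limit.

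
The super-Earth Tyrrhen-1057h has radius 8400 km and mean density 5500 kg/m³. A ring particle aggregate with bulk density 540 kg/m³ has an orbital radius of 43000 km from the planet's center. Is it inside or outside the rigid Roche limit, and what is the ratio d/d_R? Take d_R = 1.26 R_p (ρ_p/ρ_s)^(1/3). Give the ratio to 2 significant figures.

d_R = 1.26 × (8400 km) × (5500/540)^(1/3) = 22940 km
d/d_R = (43000) / (22940) = 1.9
Since d/d_R > 1, the body is outside the Roche limit.

outside; d/d_R ≈ 1.9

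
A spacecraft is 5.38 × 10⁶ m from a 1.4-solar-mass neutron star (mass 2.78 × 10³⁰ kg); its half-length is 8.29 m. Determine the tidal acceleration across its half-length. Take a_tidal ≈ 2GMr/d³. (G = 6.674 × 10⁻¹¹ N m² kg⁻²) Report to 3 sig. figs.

Since r ≪ d, expand the inverse-square field across one radius to get the leading 2GMr/d³ term.
Δa = 2GMr/d³
   = 2 × (6.674 × 10⁻¹¹) × (2.78 × 10³⁰) × (8.29) / (5.38 × 10⁶)³
   = 1.98 × 10¹ m/s²

1.98 × 10¹ m/s²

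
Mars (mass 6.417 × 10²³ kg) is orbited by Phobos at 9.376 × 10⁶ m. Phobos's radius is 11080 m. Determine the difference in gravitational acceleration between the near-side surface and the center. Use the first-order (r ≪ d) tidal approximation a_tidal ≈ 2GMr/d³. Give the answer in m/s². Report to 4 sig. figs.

1.151 × 10⁻³ m/s²

a_tidal = 2GMr/d³
        = 2 × (6.674 × 10⁻¹¹) × (6.417 × 10²³) × (11080) / (9.376 × 10⁶)³
        = 1.151 × 10⁻³ m/s²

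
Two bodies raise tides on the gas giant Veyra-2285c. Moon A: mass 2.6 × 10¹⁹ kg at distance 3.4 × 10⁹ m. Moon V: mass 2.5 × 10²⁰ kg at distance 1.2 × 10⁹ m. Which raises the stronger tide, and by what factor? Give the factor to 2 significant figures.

Tidal stretch scales as M/d³; compute that for each body.
Moon A: (2.6 × 10¹⁹) / (3.4 × 10⁹)³ = 6.615 × 10⁻¹⁰
Moon V: (2.5 × 10²⁰) / (1.2 × 10⁹)³ = 1.447 × 10⁻⁷
Ratio (larger/smaller) = 220

Moon V, by a factor of ≈ 220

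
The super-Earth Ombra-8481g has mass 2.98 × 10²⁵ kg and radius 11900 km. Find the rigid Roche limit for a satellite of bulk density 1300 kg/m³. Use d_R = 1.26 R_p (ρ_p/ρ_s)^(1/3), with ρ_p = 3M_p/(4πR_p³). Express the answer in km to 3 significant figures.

ρ_p = 3M_p/(4πR_p³) = 3 × (2.98 × 10²⁵) / (4π × (1.19 × 10⁷ m)³) = 4220 kg/m³
d_R = 1.26 × 11900 km × (4220/1300)^(1/3)
    = 22200 km

22200 km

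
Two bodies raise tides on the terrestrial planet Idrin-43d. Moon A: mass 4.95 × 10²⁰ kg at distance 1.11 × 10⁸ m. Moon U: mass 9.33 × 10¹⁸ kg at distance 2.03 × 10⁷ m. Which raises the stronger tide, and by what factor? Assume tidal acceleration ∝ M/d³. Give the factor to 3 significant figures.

Tidal stretch scales as M/d³; compute that for each body.
Moon A: (4.95 × 10²⁰) / (1.11 × 10⁸)³ = 3.619 × 10⁻⁴
Moon U: (9.33 × 10¹⁸) / (2.03 × 10⁷)³ = 1.115 × 10⁻³
Ratio (larger/smaller) = 3.08

Moon U, by a factor of ≈ 3.08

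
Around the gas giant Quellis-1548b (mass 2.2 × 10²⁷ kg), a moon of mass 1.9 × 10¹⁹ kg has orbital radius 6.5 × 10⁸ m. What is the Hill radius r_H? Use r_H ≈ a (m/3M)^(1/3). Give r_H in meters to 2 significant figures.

r_H ≈ a (m/3M)^(1/3)
    = (6.5 × 10⁸) × (1.9 × 10¹⁹ / (3 × 2.2 × 10²⁷))^(1/3)
    = 9.2 × 10⁵ m

9.2 × 10⁵ m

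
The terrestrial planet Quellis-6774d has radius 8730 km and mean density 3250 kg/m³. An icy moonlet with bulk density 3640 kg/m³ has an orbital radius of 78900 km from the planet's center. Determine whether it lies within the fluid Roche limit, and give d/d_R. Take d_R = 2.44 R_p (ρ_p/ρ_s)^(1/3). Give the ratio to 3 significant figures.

outside; d/d_R ≈ 3.85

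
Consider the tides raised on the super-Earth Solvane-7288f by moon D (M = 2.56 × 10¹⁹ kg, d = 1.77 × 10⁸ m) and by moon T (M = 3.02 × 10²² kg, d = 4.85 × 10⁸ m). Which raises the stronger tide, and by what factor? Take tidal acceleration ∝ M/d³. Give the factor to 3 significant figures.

Moon T, by a factor of ≈ 57.3

The tide-raising term goes as M/d³ (the gradient of a 1/d² field).
Moon D: (2.56 × 10¹⁹) / (1.77 × 10⁸)³ = 4.617 × 10⁻⁶
Moon T: (3.02 × 10²²) / (4.85 × 10⁸)³ = 2.647 × 10⁻⁴
Ratio (larger/smaller) = 57.3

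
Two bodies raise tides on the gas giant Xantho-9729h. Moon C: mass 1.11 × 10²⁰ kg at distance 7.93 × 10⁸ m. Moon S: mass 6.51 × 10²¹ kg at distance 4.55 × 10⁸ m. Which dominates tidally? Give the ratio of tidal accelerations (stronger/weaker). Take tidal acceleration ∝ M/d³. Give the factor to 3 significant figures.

The tide-raising term goes as M/d³ (the gradient of a 1/d² field).
Moon C: (1.11 × 10²⁰) / (7.93 × 10⁸)³ = 2.226 × 10⁻⁷
Moon S: (6.51 × 10²¹) / (4.55 × 10⁸)³ = 6.911 × 10⁻⁵
Ratio (larger/smaller) = 310

Moon S, by a factor of ≈ 310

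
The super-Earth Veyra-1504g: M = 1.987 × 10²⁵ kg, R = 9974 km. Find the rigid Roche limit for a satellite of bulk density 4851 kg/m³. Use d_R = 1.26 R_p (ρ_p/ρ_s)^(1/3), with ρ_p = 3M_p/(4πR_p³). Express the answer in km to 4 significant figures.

12510 km

ρ_p = 3M_p/(4πR_p³) = 3 × (1.987 × 10²⁵) / (4π × (9.974 × 10⁶ m)³) = 4781 kg/m³
d_R = 1.26 × 9974 km × (4781/4851)^(1/3)
    = 12510 km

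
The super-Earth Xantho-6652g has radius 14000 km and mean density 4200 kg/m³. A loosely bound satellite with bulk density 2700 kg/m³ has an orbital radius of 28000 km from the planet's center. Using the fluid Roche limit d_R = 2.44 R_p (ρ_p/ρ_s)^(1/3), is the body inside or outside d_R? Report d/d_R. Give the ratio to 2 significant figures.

inside; d/d_R ≈ 0.71

d_R = 2.44 × (14000 km) × (4200/2700)^(1/3) = 39580 km
d/d_R = (28000) / (39580) = 0.71
Since d/d_R < 1, the body is inside the Roche limit.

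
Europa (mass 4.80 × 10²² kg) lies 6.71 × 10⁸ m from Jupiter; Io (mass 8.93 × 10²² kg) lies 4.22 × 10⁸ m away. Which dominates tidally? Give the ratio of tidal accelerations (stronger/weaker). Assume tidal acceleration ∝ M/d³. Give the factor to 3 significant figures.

The tide-raising term goes as M/d³ (the gradient of a 1/d² field).
Europa: (4.80 × 10²²) / (6.71 × 10⁸)³ = 1.589 × 10⁻⁴
Io: (8.93 × 10²²) / (4.22 × 10⁸)³ = 1.188 × 10⁻³
Ratio (larger/smaller) = 7.48

Io, by a factor of ≈ 7.48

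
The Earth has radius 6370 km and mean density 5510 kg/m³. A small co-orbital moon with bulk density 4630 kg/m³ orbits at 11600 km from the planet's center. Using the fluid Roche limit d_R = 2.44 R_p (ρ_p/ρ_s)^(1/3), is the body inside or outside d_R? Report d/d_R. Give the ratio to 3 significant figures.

d_R = 2.44 × (6370 km) × (5510/4630)^(1/3) = 16470 km
d/d_R = (11600) / (16470) = 0.704
Since d/d_R < 1, the body is inside the Roche limit.

inside; d/d_R ≈ 0.704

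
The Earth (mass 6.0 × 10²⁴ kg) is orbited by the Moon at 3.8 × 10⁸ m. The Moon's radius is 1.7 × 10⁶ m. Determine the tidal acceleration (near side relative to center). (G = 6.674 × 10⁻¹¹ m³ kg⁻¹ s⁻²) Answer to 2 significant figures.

2.5 × 10⁻⁵ m/s²

a_tidal = 2GMr/d³
        = 2 × (6.674 × 10⁻¹¹) × (6.0 × 10²⁴) × (1.7 × 10⁶) / (3.8 × 10⁸)³
        = 2.5 × 10⁻⁵ m/s²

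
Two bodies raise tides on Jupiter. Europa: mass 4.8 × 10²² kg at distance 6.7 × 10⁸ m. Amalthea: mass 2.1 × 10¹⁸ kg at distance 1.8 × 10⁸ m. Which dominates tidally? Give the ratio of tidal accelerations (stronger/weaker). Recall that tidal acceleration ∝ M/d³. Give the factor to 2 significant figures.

Europa, by a factor of ≈ 440

Compare M/d³ for the two perturbers:
Europa: (4.8 × 10²²) / (6.7 × 10⁸)³ = 1.596 × 10⁻⁴
Amalthea: (2.1 × 10¹⁸) / (1.8 × 10⁸)³ = 3.601 × 10⁻⁷
Ratio (larger/smaller) = 440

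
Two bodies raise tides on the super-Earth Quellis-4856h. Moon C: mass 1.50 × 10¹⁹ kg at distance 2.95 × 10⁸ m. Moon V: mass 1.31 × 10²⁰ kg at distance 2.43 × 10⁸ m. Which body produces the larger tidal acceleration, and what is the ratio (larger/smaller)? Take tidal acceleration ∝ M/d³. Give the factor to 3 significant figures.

Compare M/d³ for the two perturbers:
Moon C: (1.50 × 10¹⁹) / (2.95 × 10⁸)³ = 5.843 × 10⁻⁷
Moon V: (1.31 × 10²⁰) / (2.43 × 10⁸)³ = 9.130 × 10⁻⁶
Ratio (larger/smaller) = 15.6

Moon V, by a factor of ≈ 15.6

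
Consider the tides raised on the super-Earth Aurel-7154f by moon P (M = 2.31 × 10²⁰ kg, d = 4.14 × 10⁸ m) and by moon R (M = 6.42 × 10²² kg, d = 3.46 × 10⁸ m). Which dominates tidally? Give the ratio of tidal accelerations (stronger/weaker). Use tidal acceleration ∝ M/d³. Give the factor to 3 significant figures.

Compare M/d³ for the two perturbers:
Moon P: (2.31 × 10²⁰) / (4.14 × 10⁸)³ = 3.255 × 10⁻⁶
Moon R: (6.42 × 10²²) / (3.46 × 10⁸)³ = 1.550 × 10⁻³
Ratio (larger/smaller) = 476

Moon R, by a factor of ≈ 476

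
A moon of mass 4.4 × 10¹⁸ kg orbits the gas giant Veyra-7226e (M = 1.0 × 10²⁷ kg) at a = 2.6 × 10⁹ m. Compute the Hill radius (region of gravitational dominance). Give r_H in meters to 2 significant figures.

3.0 × 10⁶ m

r_H ≈ a (m/3M)^(1/3)
    = (2.6 × 10⁹) × (4.4 × 10¹⁸ / (3 × 1.0 × 10²⁷))^(1/3)
    = 3.0 × 10⁶ m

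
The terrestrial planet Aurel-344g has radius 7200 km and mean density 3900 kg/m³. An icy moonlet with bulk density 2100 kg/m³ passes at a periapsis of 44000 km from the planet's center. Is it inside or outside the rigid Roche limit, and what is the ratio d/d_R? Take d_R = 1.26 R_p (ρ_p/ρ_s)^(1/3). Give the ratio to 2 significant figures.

d_R = 1.26 × (7200 km) × (3900/2100)^(1/3) = 11150 km
d/d_R = (44000) / (11150) = 3.9
Since d/d_R > 1, the body is outside the Roche limit.

outside; d/d_R ≈ 3.9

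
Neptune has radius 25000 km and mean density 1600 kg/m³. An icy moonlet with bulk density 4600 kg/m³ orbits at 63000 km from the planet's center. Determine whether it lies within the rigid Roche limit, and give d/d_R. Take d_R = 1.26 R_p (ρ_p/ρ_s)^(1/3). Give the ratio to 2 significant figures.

d_R = 1.26 × (25000 km) × (1600/4600)^(1/3) = 22150 km
d/d_R = (63000) / (22150) = 2.8
Since d/d_R > 1, the body is outside the Roche limit.

outside; d/d_R ≈ 2.8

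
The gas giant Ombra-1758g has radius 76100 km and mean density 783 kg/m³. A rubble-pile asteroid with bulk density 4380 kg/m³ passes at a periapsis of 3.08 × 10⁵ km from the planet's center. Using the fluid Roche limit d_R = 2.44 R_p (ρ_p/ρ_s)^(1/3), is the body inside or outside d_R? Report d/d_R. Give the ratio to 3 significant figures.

outside; d/d_R ≈ 2.94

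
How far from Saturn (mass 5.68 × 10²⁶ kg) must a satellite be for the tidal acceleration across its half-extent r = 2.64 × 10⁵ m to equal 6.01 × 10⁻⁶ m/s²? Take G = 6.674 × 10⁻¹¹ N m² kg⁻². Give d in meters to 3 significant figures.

1.49 × 10⁹ m

2GMr/d³ = a_tidal  ⇒  d = (2GMr / a_tidal)^(1/3)
d = (2 × 6.674×10⁻¹¹ × (5.68 × 10²⁶) × (2.64 × 10⁵) / (6.01 × 10⁻⁶))^(1/3)
  = 1.49 × 10⁹ m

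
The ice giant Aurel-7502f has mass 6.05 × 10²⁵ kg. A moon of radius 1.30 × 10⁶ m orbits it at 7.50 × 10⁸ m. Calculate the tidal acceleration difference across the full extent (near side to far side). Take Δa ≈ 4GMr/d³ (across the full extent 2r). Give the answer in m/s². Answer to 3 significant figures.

Near-to-far spans 2r, so the tidal difference is twice the near-to-center value: 4GMr/d³.
Δa = 4GMr/d³
   = 4 × (6.674 × 10⁻¹¹) × (6.05 × 10²⁵) × (1.30 × 10⁶) / (7.50 × 10⁸)³
   = 4.98 × 10⁻⁵ m/s²

4.98 × 10⁻⁵ m/s²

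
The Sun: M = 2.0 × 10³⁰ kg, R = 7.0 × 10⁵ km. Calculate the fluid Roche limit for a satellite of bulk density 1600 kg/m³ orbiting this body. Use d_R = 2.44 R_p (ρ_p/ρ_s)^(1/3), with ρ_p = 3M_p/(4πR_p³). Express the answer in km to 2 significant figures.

ρ_p = 3M_p/(4πR_p³) = 3 × (2.0 × 10³⁰) / (4π × (7.0 × 10⁸ m)³) = 1400 kg/m³
d_R = 2.44 × 7.0 × 10⁵ km × (1400/1600)^(1/3)
    = 1.6 × 10⁶ km

1.6 × 10⁶ km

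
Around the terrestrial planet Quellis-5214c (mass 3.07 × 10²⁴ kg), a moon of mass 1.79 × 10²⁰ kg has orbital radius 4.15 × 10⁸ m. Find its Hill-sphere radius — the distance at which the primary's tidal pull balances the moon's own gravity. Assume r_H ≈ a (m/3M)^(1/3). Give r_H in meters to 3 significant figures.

1.12 × 10⁷ m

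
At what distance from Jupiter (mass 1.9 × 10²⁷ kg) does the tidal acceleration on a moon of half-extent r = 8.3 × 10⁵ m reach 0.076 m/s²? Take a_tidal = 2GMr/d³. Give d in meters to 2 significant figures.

1.4 × 10⁸ m

2GMr/d³ = a_tidal  ⇒  d = (2GMr / a_tidal)^(1/3)
d = (2 × 6.674×10⁻¹¹ × (1.9 × 10²⁷) × (8.3 × 10⁵) / (0.076))^(1/3)
  = 1.4 × 10⁸ m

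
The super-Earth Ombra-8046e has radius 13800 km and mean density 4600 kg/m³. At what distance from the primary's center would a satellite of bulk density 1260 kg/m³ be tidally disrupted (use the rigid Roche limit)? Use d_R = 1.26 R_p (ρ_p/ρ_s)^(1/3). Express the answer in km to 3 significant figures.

d_R = 1.26 × 13800 km × (4600/1260)^(1/3)
    = 26800 km

26800 km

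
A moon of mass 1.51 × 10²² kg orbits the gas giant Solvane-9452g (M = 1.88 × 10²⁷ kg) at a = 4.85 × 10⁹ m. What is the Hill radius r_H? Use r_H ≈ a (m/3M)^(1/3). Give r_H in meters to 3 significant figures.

6.73 × 10⁷ m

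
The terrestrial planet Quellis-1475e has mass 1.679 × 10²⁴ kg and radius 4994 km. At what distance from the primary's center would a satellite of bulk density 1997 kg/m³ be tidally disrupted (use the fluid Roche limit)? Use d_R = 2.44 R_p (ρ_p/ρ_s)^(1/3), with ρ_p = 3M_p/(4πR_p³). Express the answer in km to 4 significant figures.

ρ_p = 3M_p/(4πR_p³) = 3 × (1.679 × 10²⁴) / (4π × (4.994 × 10⁶ m)³) = 3218 kg/m³
d_R = 2.44 × 4994 km × (3218/1997)^(1/3)
    = 14290 km

14290 km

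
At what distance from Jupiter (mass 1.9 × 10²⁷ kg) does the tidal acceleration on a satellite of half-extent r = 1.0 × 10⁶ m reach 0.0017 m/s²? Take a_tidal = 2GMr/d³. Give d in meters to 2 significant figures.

5.3 × 10⁸ m

2GMr/d³ = a_tidal  ⇒  d = (2GMr / a_tidal)^(1/3)
d = (2 × 6.674×10⁻¹¹ × (1.9 × 10²⁷) × (1.0 × 10⁶) / (0.0017))^(1/3)
  = 5.3 × 10⁸ m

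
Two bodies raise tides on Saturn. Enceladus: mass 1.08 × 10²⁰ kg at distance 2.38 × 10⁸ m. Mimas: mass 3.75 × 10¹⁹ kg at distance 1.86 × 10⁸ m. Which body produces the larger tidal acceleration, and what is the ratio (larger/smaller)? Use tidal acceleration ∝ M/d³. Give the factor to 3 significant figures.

Compare M/d³ for the two perturbers:
Enceladus: (1.08 × 10²⁰) / (2.38 × 10⁸)³ = 8.011 × 10⁻⁶
Mimas: (3.75 × 10¹⁹) / (1.86 × 10⁸)³ = 5.828 × 10⁻⁶
Ratio (larger/smaller) = 1.37

Enceladus, by a factor of ≈ 1.37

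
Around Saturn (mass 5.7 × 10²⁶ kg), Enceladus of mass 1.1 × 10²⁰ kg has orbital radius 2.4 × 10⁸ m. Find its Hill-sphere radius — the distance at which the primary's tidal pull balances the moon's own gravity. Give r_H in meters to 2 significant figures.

r_H ≈ a (m/3M)^(1/3)
    = (2.4 × 10⁸) × (1.1 × 10²⁰ / (3 × 5.7 × 10²⁶))^(1/3)
    = 9.6 × 10⁵ m

9.6 × 10⁵ m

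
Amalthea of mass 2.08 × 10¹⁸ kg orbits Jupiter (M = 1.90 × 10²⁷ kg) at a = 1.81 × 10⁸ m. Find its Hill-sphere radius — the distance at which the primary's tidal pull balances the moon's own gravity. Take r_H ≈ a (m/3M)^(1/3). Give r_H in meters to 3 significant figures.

r_H ≈ a (m/3M)^(1/3)
    = (1.81 × 10⁸) × (2.08 × 10¹⁸ / (3 × 1.90 × 10²⁷))^(1/3)
    = 1.29 × 10⁵ m

1.29 × 10⁵ m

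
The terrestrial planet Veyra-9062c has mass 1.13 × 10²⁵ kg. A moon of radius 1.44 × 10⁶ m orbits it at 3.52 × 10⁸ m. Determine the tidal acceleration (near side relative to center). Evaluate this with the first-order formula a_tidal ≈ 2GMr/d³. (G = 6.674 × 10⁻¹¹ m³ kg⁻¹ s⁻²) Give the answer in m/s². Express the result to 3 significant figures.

4.98 × 10⁻⁵ m/s²

The tidal stretch is the gradient of GM/d² times the body's extent r, hence the 1/d³ dependence.
a_tidal = 2GMr/d³
        = 2 × (6.674 × 10⁻¹¹) × (1.13 × 10²⁵) × (1.44 × 10⁶) / (3.52 × 10⁸)³
        = 4.98 × 10⁻⁵ m/s²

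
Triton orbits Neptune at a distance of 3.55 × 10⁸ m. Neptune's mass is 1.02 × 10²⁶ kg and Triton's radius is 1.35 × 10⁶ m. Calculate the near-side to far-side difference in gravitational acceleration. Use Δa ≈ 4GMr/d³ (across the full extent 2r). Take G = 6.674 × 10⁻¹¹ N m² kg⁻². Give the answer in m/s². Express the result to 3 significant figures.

8.22 × 10⁻⁴ m/s²

a_tidal = 4GMr/d³
        = 4 × (6.674 × 10⁻¹¹) × (1.02 × 10²⁶) × (1.35 × 10⁶) / (3.55 × 10⁸)³
        = 8.22 × 10⁻⁴ m/s²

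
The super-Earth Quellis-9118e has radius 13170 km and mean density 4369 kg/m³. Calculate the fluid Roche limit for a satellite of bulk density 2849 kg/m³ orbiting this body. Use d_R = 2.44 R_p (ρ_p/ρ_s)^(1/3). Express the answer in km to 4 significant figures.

d_R = 2.44 × 13170 km × (4369/2849)^(1/3)
    = 37060 km

37060 km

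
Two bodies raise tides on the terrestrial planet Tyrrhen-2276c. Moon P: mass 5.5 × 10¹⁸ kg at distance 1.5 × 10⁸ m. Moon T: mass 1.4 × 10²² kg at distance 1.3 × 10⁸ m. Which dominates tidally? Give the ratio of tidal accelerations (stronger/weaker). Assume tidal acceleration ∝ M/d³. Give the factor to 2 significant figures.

Moon T, by a factor of ≈ 3900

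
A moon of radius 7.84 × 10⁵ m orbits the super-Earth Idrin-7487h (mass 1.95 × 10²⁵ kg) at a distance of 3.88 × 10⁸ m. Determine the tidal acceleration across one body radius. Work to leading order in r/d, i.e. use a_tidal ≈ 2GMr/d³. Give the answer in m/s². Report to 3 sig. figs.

Δg = 2GMr/d³
   = 2 × (6.674 × 10⁻¹¹) × (1.95 × 10²⁵) × (7.84 × 10⁵) / (3.88 × 10⁸)³
   = 3.49 × 10⁻⁵ m/s²

3.49 × 10⁻⁵ m/s²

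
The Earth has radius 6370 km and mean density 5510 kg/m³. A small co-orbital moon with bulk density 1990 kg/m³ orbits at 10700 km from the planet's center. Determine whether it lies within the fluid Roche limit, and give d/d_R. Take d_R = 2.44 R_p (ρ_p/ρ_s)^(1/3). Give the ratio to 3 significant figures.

inside; d/d_R ≈ 0.490

d_R = 2.44 × (6370 km) × (5510/1990)^(1/3) = 21830 km
d/d_R = (10700) / (21830) = 0.490
Since d/d_R < 1, the body is inside the Roche limit.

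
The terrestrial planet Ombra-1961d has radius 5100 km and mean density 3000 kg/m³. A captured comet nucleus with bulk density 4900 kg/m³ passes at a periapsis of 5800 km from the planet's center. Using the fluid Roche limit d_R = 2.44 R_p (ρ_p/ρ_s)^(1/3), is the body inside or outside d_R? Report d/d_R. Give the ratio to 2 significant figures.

d_R = 2.44 × (5100 km) × (3000/4900)^(1/3) = 10570 km
d/d_R = (5800) / (10570) = 0.55
Since d/d_R < 1, the body is inside the Roche limit.

inside; d/d_R ≈ 0.55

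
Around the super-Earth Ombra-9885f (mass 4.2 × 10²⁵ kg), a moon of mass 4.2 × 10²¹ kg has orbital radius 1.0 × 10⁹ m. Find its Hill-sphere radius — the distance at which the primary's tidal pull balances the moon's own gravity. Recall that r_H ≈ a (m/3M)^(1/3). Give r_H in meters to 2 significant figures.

r_H ≈ a (m/3M)^(1/3)
    = (1.0 × 10⁹) × (4.2 × 10²¹ / (3 × 4.2 × 10²⁵))^(1/3)
    = 3.2 × 10⁷ m

3.2 × 10⁷ m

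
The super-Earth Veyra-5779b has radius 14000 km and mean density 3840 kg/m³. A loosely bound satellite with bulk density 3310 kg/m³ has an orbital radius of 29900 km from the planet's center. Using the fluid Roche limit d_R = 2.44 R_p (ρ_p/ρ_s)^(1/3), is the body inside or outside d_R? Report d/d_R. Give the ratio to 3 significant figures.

d_R = 2.44 × (14000 km) × (3840/3310)^(1/3) = 35890 km
d/d_R = (29900) / (35890) = 0.833
Since d/d_R < 1, the body is inside the Roche limit.

inside; d/d_R ≈ 0.833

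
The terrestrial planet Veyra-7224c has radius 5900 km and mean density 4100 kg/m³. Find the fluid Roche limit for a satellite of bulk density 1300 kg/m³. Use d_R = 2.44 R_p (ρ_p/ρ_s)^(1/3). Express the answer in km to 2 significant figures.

21000 km

d_R = 2.44 × 5900 km × (4100/1300)^(1/3)
    = 21000 km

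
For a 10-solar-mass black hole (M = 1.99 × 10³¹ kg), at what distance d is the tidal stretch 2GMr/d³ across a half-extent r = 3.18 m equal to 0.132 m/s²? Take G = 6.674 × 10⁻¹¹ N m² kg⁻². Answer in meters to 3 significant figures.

4.00 × 10⁷ m

2GMr/d³ = a_tidal  ⇒  d = (2GMr / a_tidal)^(1/3)
d = (2 × 6.674×10⁻¹¹ × (1.99 × 10³¹) × (3.18) / (0.132))^(1/3)
  = 4.00 × 10⁷ m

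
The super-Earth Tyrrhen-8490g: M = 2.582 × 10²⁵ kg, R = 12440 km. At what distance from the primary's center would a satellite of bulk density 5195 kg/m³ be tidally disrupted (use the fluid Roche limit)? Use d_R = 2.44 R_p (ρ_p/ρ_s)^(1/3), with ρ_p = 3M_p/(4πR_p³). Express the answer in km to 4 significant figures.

ρ_p = 3M_p/(4πR_p³) = 3 × (2.582 × 10²⁵) / (4π × (1.244 × 10⁷ m)³) = 3202 kg/m³
d_R = 2.44 × 12440 km × (3202/5195)^(1/3)
    = 25830 km

25830 km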